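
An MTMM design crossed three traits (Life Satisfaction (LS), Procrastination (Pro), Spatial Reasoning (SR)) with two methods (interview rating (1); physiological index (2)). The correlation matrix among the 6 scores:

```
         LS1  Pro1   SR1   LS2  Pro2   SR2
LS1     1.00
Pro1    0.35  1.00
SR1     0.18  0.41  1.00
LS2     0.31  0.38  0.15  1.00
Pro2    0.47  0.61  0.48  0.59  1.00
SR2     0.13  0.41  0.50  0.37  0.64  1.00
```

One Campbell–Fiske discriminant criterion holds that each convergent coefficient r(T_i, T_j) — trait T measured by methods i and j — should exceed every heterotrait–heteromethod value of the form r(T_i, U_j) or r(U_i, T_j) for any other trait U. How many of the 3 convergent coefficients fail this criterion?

1

Each convergent coefficient versus the relevant comparison correlations:
LS (methods 1·2): 0.31 vs {0.47, 0.38, 0.13, 0.15} → fail.
Pro (methods 1·2): 0.61 vs {0.38, 0.47, 0.41, 0.48} → pass.
SR (methods 1·2): 0.50 vs {0.15, 0.13, 0.48, 0.41} → pass.
1 of 3 fail.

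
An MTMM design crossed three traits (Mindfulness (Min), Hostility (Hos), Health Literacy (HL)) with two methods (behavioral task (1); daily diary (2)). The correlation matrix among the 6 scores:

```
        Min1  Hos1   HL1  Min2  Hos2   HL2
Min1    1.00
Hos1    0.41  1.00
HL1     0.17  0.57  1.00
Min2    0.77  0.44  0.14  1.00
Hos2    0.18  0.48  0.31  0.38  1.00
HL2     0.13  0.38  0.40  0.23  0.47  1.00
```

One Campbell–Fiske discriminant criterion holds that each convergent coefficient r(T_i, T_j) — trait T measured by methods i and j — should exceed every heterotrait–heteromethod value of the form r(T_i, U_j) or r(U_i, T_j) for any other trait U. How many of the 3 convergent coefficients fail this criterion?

Each convergent coefficient versus the relevant comparison correlations:
Min (methods 1·2): 0.77 vs {0.18, 0.44, 0.13, 0.14} → pass.
Hos (methods 1·2): 0.48 vs {0.44, 0.18, 0.38, 0.31} → pass.
HL (methods 1·2): 0.40 vs {0.14, 0.13, 0.31, 0.38} → pass.
0 of 3 fail.

0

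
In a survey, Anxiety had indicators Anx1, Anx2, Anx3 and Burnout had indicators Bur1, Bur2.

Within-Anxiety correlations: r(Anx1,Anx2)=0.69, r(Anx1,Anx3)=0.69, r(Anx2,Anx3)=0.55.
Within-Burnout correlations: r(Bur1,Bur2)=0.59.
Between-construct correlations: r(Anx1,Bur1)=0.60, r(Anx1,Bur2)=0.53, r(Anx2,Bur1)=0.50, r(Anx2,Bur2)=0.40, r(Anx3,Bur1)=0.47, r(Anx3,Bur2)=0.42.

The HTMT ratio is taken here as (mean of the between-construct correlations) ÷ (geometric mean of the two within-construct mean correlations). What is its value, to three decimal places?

Between-construct mean = 2.92/6 = 0.4867.
Mean within-Anx = 1.93/3 = 0.6433; mean within-Bur = 0.59/1 = 0.5900.
Geometric mean = √(0.6433 × 0.5900) = 0.6161.
HTMT = 0.4867 / 0.6161 = 0.790.

0.790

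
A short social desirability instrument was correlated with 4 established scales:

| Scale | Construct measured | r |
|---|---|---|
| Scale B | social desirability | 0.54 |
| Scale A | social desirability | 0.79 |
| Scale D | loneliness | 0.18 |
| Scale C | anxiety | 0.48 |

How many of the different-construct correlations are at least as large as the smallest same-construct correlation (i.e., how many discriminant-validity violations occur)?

Convergent (same construct = social desirability): Scale B, Scale A.
Smallest convergent = 0.54. Discriminant values: 0.18, 0.48; count ≥ 0.54 → 0.

0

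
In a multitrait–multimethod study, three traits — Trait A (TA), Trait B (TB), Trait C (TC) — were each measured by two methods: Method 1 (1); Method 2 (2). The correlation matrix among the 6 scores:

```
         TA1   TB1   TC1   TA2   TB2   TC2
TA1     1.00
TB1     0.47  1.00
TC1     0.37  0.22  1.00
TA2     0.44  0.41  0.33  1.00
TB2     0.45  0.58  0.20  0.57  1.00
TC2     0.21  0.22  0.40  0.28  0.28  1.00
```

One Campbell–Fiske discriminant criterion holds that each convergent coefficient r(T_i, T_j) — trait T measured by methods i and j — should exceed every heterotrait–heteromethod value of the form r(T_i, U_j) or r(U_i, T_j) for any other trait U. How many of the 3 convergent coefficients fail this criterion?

1

Convergent coefficients and their comparison sets:
TA (methods 1·2): 0.44 vs {0.45, 0.41, 0.21, 0.33} → fail.
TB (methods 1·2): 0.58 vs {0.41, 0.45, 0.22, 0.20} → pass.
TC (methods 1·2): 0.40 vs {0.33, 0.21, 0.20, 0.22} → pass.
1 of 3 fail.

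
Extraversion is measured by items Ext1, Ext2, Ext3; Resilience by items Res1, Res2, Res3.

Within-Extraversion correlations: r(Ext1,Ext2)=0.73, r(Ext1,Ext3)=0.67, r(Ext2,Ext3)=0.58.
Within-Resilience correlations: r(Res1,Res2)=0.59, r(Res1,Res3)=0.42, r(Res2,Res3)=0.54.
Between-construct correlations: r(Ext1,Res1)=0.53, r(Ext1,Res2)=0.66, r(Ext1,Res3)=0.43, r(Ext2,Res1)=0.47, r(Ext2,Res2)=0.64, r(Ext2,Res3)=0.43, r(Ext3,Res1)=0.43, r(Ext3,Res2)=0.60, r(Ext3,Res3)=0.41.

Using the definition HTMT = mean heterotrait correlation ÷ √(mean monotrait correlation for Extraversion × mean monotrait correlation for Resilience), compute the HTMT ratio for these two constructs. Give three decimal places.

0.875

Mean between = 4.60/9 = 0.5111.
Mean within-Ext = 1.98/3 = 0.6600; mean within-Res = 1.55/3 = 0.5167.
Geometric mean = √(0.6600 × 0.5167) = 0.5840.
HTMT = 0.5111 / 0.5840 = 0.875.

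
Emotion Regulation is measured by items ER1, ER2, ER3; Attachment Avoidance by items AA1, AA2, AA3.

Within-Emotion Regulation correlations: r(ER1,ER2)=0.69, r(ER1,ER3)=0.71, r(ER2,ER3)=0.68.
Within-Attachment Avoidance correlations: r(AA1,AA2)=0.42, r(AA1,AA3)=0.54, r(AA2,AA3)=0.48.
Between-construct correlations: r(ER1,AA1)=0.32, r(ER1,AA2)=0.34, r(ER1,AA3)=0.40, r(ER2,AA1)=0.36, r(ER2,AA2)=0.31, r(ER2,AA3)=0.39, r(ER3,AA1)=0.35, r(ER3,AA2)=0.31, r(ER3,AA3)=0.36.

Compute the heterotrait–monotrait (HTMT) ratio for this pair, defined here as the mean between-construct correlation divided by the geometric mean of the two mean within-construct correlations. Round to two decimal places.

Mean heterotrait r = 3.14/9 = 0.3489.
Mean within-ER = 2.08/3 = 0.6933; mean within-AA = 1.44/3 = 0.4800.
Geometric mean = √(0.6933 × 0.4800) = 0.5769.
HTMT = 0.3489 / 0.5769 = 0.60.

0.60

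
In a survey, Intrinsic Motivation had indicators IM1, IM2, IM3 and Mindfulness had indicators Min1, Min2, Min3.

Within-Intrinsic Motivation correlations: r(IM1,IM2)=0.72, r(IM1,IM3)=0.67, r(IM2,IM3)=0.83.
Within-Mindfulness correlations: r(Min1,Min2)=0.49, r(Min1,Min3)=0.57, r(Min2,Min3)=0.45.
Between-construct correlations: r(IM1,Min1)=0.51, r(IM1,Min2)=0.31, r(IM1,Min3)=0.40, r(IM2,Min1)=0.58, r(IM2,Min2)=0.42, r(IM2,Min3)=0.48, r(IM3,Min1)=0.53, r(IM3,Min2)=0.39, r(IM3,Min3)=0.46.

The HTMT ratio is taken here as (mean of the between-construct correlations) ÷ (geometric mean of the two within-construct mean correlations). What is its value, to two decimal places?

Between-construct mean = 4.08/9 = 0.4533.
Mean within-IM = 2.22/3 = 0.7400; mean within-Min = 1.51/3 = 0.5033.
Geometric mean = √(0.7400 × 0.5033) = 0.6103.
HTMT = 0.4533 / 0.6103 = 0.74.

0.74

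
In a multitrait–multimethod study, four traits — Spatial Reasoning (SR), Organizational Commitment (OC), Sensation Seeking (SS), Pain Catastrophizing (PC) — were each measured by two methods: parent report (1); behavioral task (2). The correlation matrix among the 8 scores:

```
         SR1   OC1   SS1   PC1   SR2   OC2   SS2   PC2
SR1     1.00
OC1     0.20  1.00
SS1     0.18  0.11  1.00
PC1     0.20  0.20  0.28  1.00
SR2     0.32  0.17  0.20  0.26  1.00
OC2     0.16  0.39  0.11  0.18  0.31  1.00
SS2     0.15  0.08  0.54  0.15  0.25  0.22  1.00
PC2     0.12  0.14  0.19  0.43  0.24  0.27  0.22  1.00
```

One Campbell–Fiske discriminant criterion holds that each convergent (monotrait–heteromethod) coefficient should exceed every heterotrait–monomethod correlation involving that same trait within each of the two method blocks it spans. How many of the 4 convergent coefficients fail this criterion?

0

Convergent coefficients and their comparison sets:
SR (methods 1·2): 0.32 vs {0.20, 0.31, 0.18, 0.25, 0.20, 0.24} → pass.
OC (methods 1·2): 0.39 vs {0.20, 0.31, 0.11, 0.22, 0.20, 0.27} → pass.
SS (methods 1·2): 0.54 vs {0.18, 0.25, 0.11, 0.22, 0.28, 0.22} → pass.
PC (methods 1·2): 0.43 vs {0.20, 0.24, 0.20, 0.27, 0.28, 0.22} → pass.
0 of 4 fail.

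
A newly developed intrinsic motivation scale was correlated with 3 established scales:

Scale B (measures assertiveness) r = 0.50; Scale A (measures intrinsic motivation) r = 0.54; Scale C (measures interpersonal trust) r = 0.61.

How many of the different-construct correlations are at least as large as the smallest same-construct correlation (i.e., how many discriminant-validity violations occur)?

Convergent (same construct = intrinsic motivation): Scale A.
Smallest convergent = 0.54. Discriminant values: 0.50, 0.61; count ≥ 0.54 → 1.

1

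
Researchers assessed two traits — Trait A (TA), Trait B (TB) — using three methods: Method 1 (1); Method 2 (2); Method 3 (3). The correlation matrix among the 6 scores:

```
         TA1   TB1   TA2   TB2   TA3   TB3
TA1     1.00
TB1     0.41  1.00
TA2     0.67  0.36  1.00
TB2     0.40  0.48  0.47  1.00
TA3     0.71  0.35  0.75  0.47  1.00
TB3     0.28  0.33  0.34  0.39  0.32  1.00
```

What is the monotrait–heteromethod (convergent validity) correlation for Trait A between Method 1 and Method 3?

Same trait (TA), different methods: r(TA1, TA3) = 0.71.

0.71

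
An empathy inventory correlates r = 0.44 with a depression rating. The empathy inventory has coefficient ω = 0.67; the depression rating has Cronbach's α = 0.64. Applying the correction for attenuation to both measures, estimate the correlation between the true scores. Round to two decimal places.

r_true = r_obs / √(r_xx · r_yy) = 0.44 / √(0.67 × 0.64) = 0.44 / √0.4288 = 0.44 / 0.6548 ≈ 0.67.

0.67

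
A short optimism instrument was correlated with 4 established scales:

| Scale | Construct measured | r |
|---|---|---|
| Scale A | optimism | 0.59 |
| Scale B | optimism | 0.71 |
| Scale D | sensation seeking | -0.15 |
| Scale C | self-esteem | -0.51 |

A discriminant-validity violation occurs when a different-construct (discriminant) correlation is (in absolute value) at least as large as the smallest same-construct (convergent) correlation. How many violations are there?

0

Convergent (same construct = optimism): Scale A, Scale B.
Smallest convergent = 0.59. Discriminant |r|: 0.15, 0.51; count ≥ 0.59 → 0.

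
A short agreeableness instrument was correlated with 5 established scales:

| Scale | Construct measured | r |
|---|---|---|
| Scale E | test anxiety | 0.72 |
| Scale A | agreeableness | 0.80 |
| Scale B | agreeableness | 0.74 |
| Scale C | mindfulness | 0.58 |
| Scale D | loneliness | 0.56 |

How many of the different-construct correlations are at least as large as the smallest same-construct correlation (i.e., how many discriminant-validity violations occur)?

0

Convergent (same construct = agreeableness): Scale A, Scale B.
Smallest convergent = 0.74. Discriminant values: 0.72, 0.58, 0.56; count ≥ 0.74 → 0.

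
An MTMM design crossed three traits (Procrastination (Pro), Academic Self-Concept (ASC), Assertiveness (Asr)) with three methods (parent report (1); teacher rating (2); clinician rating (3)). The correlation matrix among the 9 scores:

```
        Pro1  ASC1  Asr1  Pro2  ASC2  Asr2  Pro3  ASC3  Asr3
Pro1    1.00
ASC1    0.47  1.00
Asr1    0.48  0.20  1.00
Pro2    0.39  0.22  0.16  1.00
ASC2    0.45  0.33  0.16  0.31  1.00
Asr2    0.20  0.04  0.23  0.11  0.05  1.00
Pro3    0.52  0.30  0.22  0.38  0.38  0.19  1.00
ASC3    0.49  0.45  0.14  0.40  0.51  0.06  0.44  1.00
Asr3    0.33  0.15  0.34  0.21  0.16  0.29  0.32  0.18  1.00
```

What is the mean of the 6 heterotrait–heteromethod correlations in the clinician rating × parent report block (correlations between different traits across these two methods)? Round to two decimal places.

0.27

HTHM values (method 3 × method 1): 0.30, 0.22, 0.49, 0.14, 0.33, 0.15; mean = 1.63/6 = 0.27.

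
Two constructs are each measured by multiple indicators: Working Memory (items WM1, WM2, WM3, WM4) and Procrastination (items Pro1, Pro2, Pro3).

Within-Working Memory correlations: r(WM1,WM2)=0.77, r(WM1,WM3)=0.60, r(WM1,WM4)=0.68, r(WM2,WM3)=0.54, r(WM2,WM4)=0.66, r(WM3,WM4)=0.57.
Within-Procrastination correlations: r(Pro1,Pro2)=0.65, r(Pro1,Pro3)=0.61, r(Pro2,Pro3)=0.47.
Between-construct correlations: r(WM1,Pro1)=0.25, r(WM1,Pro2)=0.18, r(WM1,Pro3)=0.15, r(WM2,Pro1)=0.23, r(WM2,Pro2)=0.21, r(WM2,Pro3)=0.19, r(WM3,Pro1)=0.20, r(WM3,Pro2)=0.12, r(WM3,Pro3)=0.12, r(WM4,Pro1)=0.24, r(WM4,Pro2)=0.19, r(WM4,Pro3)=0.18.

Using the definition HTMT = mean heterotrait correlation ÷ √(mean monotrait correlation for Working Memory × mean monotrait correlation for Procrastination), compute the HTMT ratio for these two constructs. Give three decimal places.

0.311

Mean between = 2.26/12 = 0.1883.
Mean within-WM = 3.82/6 = 0.6367; mean within-Pro = 1.73/3 = 0.5767.
Geometric mean = √(0.6367 × 0.5767) = 0.6060.
HTMT = 0.1883 / 0.6060 = 0.311.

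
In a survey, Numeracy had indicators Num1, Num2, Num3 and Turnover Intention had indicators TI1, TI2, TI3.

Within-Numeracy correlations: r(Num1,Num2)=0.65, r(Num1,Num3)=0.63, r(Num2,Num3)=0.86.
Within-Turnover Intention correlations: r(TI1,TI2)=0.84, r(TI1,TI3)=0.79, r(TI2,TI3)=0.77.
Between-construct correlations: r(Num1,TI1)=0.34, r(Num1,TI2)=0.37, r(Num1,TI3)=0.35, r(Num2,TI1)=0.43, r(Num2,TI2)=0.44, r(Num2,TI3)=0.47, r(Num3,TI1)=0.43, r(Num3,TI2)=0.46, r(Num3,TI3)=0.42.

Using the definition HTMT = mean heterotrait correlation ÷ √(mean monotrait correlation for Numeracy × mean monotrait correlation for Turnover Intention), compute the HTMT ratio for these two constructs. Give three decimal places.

Mean heterotrait r = 3.71/9 = 0.4122.
Mean within-Num = 2.14/3 = 0.7133; mean within-TI = 2.40/3 = 0.8000.
Geometric mean = √(0.7133 × 0.8000) = 0.7554.
HTMT = 0.4122 / 0.7554 = 0.546.

0.546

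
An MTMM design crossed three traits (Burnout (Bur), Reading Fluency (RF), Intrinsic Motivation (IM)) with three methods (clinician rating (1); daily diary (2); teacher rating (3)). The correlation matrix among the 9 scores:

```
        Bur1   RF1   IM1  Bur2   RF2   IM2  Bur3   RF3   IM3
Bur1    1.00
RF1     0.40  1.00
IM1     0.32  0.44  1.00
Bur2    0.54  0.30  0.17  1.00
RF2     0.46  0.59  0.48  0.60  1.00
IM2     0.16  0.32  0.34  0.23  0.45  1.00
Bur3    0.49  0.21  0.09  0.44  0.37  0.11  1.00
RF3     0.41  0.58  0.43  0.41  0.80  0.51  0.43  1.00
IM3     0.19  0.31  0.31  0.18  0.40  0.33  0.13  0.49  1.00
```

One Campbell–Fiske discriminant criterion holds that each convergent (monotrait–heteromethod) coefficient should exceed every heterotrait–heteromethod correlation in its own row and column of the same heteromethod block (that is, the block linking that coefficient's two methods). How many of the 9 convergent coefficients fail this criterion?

3

Convergent coefficients and their comparison sets:
Bur (methods 1·2): 0.54 vs {0.46, 0.30, 0.16, 0.17} → pass.
Bur (methods 1·3): 0.49 vs {0.41, 0.21, 0.19, 0.09} → pass.
Bur (methods 2·3): 0.44 vs {0.41, 0.37, 0.18, 0.11} → pass.
RF (methods 1·2): 0.59 vs {0.30, 0.46, 0.32, 0.48} → pass.
RF (methods 1·3): 0.58 vs {0.21, 0.41, 0.31, 0.43} → pass.
RF (methods 2·3): 0.80 vs {0.37, 0.41, 0.40, 0.51} → pass.
IM (methods 1·2): 0.34 vs {0.17, 0.16, 0.48, 0.32} → fail.
IM (methods 1·3): 0.31 vs {0.09, 0.19, 0.43, 0.31} → fail.
IM (methods 2·3): 0.33 vs {0.11, 0.18, 0.51, 0.40} → fail.
3 of 9 fail.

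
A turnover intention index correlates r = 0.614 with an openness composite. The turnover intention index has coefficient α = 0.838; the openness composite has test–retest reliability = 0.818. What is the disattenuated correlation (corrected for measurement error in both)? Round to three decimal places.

0.742

r_true = r_obs / √(r_xx · r_yy) = 0.614 / √(0.838 × 0.818) = 0.614 / √0.685484 = 0.614 / 0.8279 ≈ 0.742.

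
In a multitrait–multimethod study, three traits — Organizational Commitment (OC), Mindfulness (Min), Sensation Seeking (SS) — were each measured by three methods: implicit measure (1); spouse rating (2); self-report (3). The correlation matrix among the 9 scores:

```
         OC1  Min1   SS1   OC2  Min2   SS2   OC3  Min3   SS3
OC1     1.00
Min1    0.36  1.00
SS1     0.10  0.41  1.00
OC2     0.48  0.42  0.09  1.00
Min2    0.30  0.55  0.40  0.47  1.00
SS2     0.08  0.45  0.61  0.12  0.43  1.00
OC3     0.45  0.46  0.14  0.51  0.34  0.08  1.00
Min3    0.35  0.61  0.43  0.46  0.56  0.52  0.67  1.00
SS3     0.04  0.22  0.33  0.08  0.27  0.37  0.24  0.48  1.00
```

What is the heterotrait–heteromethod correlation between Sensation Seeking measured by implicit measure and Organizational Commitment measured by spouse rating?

0.09

Different traits and methods: r(SS1, OC2) = 0.09.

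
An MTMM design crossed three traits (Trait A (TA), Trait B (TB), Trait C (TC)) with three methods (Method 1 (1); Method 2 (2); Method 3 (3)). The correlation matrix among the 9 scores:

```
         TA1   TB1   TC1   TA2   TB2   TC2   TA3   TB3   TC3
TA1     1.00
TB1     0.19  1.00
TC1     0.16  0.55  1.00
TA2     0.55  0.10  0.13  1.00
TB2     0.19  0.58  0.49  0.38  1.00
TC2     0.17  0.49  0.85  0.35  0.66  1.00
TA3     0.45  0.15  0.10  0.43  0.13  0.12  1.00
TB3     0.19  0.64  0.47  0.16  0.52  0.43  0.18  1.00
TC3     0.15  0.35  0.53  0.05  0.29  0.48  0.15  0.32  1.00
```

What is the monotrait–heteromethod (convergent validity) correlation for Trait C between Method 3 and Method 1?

0.53

Same trait (TC), different methods: r(TC3, TC1) = 0.53.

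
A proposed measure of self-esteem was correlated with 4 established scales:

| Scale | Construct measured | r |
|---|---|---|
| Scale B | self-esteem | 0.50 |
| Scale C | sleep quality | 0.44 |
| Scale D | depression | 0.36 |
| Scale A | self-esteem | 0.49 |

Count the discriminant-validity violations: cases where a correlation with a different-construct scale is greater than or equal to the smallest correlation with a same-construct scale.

0

Convergent (same construct = self-esteem): Scale B, Scale A.
Smallest convergent = 0.49. Discriminant values: 0.44, 0.36; count ≥ 0.49 → 0.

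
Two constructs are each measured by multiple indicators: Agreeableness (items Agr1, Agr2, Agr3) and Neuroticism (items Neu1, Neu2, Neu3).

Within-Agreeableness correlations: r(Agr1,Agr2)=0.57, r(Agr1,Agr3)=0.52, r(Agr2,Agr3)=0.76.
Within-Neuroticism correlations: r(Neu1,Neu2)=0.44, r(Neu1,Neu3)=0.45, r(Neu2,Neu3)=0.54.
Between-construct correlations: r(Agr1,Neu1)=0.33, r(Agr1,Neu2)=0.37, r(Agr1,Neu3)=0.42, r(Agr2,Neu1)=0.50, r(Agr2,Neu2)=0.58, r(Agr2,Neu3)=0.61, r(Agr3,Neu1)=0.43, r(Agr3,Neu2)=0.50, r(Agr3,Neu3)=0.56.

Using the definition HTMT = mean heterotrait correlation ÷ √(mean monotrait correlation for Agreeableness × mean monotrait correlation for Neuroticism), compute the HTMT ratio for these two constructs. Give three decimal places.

0.881

Mean heterotrait r = 4.30/9 = 0.4778.
Mean within-Agr = 1.85/3 = 0.6167; mean within-Neu = 1.43/3 = 0.4767.
Geometric mean = √(0.6167 × 0.4767) = 0.5422.
HTMT = 0.4778 / 0.5422 = 0.881.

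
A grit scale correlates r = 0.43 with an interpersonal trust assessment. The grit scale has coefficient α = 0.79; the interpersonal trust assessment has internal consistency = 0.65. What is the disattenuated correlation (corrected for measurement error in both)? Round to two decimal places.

r_true = r_obs / √(r_xx · r_yy) = 0.43 / √(0.79 × 0.65) = 0.43 / √0.5135 = 0.43 / 0.7166 ≈ 0.60.

0.60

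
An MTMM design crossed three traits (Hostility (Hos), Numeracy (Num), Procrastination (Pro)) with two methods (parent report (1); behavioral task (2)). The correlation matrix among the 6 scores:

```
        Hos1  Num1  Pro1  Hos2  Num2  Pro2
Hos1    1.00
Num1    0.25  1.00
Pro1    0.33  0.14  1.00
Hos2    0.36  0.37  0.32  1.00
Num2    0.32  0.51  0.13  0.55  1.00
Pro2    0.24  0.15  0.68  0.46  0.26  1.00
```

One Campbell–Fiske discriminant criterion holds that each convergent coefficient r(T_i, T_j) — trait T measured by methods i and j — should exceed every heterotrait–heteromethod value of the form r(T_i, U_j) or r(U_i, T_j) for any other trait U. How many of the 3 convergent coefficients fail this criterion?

1

Checking each validity diagonal entry against its comparison values:
Hos (methods 1·2): 0.36 vs {0.32, 0.37, 0.24, 0.32} → fail.
Num (methods 1·2): 0.51 vs {0.37, 0.32, 0.15, 0.13} → pass.
Pro (methods 1·2): 0.68 vs {0.32, 0.24, 0.13, 0.15} → pass.
1 of 3 fail.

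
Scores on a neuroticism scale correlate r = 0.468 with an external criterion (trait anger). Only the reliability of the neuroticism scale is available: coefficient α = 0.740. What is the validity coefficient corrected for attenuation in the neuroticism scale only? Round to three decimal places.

0.544

Single correction: r_c = r_obs / √r_xx = 0.468 / √0.740 = 0.468 / 0.8602 ≈ 0.544.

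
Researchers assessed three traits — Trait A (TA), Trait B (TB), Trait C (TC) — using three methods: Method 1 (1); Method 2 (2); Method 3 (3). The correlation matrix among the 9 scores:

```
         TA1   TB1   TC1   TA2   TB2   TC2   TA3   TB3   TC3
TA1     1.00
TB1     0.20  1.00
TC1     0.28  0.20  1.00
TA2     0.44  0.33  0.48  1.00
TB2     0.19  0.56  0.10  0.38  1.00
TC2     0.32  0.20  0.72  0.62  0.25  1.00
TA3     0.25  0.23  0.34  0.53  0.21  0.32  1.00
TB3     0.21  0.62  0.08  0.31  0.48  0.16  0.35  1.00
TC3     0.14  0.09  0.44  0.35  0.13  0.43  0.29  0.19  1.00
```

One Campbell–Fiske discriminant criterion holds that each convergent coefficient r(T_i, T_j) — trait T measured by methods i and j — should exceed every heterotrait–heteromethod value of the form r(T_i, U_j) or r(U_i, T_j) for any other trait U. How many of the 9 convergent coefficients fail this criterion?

Convergent coefficients and their comparison sets:
TA (methods 1·2): 0.44 vs {0.19, 0.33, 0.32, 0.48} → fail.
TA (methods 1·3): 0.25 vs {0.21, 0.23, 0.14, 0.34} → fail.
TA (methods 2·3): 0.53 vs {0.31, 0.21, 0.35, 0.32} → pass.
TB (methods 1·2): 0.56 vs {0.33, 0.19, 0.20, 0.10} → pass.
TB (methods 1·3): 0.62 vs {0.23, 0.21, 0.09, 0.08} → pass.
TB (methods 2·3): 0.48 vs {0.21, 0.31, 0.13, 0.16} → pass.
TC (methods 1·2): 0.72 vs {0.48, 0.32, 0.10, 0.20} → pass.
TC (methods 1·3): 0.44 vs {0.34, 0.14, 0.08, 0.09} → pass.
TC (methods 2·3): 0.43 vs {0.32, 0.35, 0.16, 0.13} → pass.
2 of 9 fail.

2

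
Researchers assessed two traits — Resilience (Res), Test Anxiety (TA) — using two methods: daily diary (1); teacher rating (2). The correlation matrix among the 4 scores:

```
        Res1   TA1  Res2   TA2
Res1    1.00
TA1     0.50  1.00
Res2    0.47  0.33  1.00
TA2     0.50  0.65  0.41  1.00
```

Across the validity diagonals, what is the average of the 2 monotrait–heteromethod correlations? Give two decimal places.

0.56

Convergent values: 0.47, 0.65; mean = 1.12/2 = 0.56.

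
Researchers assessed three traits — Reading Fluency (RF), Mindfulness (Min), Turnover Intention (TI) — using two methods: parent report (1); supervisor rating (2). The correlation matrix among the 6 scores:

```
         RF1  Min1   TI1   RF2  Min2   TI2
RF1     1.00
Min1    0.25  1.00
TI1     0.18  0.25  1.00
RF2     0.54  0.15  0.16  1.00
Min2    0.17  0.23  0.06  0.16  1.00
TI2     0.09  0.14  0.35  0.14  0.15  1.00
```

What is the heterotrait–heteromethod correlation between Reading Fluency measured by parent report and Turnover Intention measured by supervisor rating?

Different traits and methods: r(RF1, TI2) = 0.09.

0.09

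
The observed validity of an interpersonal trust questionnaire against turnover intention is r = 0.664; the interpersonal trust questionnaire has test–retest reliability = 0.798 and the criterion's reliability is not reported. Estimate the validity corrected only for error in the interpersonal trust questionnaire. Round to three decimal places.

Single correction: r_c = r_obs / √r_xx = 0.664 / √0.798 = 0.664 / 0.8933 ≈ 0.743.

0.743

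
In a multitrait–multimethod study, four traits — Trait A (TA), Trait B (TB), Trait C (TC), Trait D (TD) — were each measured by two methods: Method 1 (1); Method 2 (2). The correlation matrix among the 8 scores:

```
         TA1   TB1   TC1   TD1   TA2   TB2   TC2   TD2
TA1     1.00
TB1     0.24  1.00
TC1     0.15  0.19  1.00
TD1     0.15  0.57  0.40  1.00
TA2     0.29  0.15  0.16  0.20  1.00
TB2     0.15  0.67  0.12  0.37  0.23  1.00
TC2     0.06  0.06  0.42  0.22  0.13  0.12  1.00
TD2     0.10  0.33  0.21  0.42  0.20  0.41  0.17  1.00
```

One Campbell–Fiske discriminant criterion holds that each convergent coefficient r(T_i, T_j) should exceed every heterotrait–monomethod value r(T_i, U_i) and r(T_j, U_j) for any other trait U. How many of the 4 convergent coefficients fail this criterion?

1

Convergent coefficients and their comparison sets:
TA (methods 1·2): 0.29 vs {0.24, 0.23, 0.15, 0.13, 0.15, 0.20} → pass.
TB (methods 1·2): 0.67 vs {0.24, 0.23, 0.19, 0.12, 0.57, 0.41} → pass.
TC (methods 1·2): 0.42 vs {0.15, 0.13, 0.19, 0.12, 0.40, 0.17} → pass.
TD (methods 1·2): 0.42 vs {0.15, 0.20, 0.57, 0.41, 0.40, 0.17} → fail.
1 of 4 fail.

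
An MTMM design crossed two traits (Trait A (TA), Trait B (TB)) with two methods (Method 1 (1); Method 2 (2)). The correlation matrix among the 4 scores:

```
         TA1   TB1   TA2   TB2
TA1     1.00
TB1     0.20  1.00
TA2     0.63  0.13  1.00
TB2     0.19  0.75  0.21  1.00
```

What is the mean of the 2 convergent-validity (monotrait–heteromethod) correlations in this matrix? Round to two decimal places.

0.69

Convergent values: 0.63, 0.75; mean = 1.38/2 = 0.69.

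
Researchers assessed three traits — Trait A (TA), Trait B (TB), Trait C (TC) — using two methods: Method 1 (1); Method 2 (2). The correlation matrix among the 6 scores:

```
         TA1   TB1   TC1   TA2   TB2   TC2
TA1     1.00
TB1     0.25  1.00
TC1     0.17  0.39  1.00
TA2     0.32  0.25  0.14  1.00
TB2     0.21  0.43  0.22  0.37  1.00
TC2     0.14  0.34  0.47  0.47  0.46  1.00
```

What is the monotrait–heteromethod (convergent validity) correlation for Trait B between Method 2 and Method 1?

Same trait (TB), different methods: r(TB2, TB1) = 0.43.

0.43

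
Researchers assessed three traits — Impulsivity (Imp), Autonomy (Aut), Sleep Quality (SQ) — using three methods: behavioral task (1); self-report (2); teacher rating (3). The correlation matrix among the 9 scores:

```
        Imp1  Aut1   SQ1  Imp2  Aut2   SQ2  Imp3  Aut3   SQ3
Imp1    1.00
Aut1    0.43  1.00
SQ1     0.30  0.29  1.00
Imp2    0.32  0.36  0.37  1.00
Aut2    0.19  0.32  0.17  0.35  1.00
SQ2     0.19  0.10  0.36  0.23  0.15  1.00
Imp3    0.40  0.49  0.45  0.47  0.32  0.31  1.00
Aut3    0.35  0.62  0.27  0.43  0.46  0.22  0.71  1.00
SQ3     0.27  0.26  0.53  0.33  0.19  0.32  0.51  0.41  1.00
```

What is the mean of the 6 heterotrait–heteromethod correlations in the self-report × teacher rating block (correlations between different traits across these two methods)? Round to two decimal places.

0.30

HTHM values (method 2 × method 3): 0.43, 0.33, 0.32, 0.19, 0.31, 0.22; mean = 1.80/6 = 0.30.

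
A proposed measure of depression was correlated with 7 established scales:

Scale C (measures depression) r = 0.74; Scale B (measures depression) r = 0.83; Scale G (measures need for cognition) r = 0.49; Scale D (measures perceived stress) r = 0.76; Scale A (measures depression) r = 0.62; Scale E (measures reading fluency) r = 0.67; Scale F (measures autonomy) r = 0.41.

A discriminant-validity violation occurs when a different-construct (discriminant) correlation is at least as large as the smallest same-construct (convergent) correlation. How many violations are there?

2

Convergent (same construct = depression): Scale C, Scale B, Scale A.
Smallest convergent = 0.62. Discriminant values: 0.49, 0.76, 0.67, 0.41; count ≥ 0.62 → 2.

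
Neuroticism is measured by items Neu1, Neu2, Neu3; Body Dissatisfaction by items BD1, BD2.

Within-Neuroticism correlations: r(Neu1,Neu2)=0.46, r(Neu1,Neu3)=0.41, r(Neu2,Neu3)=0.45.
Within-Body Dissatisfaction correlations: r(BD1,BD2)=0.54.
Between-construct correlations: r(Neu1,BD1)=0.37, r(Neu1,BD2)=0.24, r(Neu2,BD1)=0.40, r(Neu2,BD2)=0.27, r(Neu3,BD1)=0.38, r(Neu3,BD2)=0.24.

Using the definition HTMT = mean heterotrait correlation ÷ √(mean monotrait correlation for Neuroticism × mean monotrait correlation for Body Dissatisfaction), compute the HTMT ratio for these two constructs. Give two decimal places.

Mean between = 1.90/6 = 0.3167.
Mean within-Neu = 1.32/3 = 0.4400; mean within-BD = 0.54/1 = 0.5400.
Geometric mean = √(0.4400 × 0.5400) = 0.4874.
HTMT = 0.3167 / 0.4874 = 0.65.

0.65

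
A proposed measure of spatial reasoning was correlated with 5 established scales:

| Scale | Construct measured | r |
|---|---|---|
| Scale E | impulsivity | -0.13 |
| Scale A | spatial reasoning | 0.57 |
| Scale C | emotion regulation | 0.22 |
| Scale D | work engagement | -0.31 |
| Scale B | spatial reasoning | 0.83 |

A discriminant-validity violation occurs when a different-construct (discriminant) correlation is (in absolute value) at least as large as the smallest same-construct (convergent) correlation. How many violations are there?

Convergent (same construct = spatial reasoning): Scale A, Scale B.
Smallest convergent = 0.57. Discriminant |r|: 0.13, 0.22, 0.31; count ≥ 0.57 → 0.

0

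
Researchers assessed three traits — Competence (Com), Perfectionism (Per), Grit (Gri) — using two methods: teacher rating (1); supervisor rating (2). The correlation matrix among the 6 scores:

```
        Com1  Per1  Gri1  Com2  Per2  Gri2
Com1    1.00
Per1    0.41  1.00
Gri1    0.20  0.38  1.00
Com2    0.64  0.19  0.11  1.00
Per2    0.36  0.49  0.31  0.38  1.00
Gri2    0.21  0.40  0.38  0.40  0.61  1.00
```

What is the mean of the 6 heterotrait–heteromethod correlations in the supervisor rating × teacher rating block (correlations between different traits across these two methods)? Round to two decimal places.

0.26

HTHM values (method 2 × method 1): 0.19, 0.11, 0.36, 0.31, 0.21, 0.40; mean = 1.58/6 = 0.26.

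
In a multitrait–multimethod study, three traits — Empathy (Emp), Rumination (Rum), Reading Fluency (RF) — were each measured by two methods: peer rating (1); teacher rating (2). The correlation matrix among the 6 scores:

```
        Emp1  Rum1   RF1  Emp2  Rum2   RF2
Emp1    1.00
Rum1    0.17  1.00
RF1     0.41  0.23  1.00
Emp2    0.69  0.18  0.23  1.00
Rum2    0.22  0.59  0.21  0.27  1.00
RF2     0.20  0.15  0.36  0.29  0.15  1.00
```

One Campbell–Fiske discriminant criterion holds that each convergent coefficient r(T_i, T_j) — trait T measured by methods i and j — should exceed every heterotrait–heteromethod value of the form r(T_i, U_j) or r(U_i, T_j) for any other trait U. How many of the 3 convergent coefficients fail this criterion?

Each convergent coefficient versus the relevant comparison correlations:
Emp (methods 1·2): 0.69 vs {0.22, 0.18, 0.20, 0.23} → pass.
Rum (methods 1·2): 0.59 vs {0.18, 0.22, 0.15, 0.21} → pass.
RF (methods 1·2): 0.36 vs {0.23, 0.20, 0.21, 0.15} → pass.
0 of 3 fail.

0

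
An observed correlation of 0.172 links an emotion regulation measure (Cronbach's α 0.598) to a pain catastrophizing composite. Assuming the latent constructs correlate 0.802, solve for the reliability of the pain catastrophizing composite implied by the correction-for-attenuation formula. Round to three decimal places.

r_true = r_obs / √(r_xx · r_yy) ⇒ 0.802 = 0.172 / √(0.598 · r_yy).
√(0.598 · r_yy) = 0.172 / 0.802 = 0.2145; 0.598 · r_yy = 0.0460; r_yy = 0.0460 / 0.598 ≈ 0.077.

0.077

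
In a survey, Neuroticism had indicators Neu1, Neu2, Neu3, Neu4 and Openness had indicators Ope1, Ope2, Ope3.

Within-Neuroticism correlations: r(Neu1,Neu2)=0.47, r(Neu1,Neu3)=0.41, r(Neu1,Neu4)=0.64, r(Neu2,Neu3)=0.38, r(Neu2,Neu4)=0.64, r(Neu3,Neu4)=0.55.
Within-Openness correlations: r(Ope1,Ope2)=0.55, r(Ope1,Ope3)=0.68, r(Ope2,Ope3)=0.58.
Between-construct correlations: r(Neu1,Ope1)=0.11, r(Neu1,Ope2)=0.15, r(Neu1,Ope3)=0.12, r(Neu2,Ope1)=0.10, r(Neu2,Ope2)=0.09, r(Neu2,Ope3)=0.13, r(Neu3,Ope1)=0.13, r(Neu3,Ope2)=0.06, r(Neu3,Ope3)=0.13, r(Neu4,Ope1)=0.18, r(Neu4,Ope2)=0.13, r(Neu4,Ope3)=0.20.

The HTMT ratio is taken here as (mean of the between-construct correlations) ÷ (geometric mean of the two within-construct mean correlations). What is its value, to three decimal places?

Mean between = 1.53/12 = 0.1275.
Mean within-Neu = 3.09/6 = 0.5150; mean within-Ope = 1.81/3 = 0.6033.
Geometric mean = √(0.5150 × 0.6033) = 0.5574.
HTMT = 0.1275 / 0.5574 = 0.229.

0.229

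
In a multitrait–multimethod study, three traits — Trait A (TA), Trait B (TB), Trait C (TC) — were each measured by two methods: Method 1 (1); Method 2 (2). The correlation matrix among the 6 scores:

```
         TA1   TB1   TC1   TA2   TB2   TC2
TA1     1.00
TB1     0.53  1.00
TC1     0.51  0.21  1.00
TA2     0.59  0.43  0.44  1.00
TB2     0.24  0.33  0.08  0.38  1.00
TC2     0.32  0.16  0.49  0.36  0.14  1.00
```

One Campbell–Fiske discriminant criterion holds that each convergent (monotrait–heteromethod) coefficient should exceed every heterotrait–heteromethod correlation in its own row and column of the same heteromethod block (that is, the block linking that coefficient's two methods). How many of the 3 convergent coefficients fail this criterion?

1

Convergent coefficients and their comparison sets:
TA (methods 1·2): 0.59 vs {0.24, 0.43, 0.32, 0.44} → pass.
TB (methods 1·2): 0.33 vs {0.43, 0.24, 0.16, 0.08} → fail.
TC (methods 1·2): 0.49 vs {0.44, 0.32, 0.08, 0.16} → pass.
1 of 3 fail.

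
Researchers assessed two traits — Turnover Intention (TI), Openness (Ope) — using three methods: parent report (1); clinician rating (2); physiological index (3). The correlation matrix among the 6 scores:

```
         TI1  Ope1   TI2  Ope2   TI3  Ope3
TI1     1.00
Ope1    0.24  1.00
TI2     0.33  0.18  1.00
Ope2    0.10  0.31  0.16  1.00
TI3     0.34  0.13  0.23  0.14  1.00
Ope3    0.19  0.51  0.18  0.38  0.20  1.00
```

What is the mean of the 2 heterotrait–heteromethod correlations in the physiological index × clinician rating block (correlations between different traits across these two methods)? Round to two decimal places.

HTHM values (method 3 × method 2): 0.14, 0.18; mean = 0.32/2 = 0.16.

0.16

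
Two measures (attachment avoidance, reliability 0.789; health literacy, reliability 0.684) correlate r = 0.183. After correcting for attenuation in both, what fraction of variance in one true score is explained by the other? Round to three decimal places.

Disattenuated r = 0.183 / √(0.789 × 0.684) = 0.183 / 0.7346 = 0.2491.
Shared true-score variance = 0.2491² = 0.0621 ≈ 0.062.

0.062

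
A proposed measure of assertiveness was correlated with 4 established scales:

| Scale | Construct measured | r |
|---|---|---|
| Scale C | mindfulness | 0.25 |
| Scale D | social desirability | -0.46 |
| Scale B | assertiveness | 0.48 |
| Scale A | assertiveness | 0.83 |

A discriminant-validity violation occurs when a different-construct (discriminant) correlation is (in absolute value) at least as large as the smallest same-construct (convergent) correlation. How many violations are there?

0

Convergent (same construct = assertiveness): Scale B, Scale A.
Smallest convergent = 0.48. Discriminant |r|: 0.25, 0.46; count ≥ 0.48 → 0.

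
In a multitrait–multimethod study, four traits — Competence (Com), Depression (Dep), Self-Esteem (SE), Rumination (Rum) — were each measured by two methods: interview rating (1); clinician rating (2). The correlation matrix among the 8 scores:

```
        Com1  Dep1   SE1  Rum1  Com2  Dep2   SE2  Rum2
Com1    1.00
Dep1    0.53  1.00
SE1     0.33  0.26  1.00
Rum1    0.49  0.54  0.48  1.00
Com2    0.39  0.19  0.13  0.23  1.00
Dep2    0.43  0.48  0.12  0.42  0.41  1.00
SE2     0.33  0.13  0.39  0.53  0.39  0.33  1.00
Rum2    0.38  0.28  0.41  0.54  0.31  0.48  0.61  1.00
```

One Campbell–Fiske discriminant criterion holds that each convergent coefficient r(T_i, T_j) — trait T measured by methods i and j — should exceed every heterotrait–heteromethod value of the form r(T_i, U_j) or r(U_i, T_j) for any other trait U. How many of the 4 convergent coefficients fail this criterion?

2

Each convergent coefficient versus the relevant comparison correlations:
Com (methods 1·2): 0.39 vs {0.43, 0.19, 0.33, 0.13, 0.38, 0.23} → fail.
Dep (methods 1·2): 0.48 vs {0.19, 0.43, 0.13, 0.12, 0.28, 0.42} → pass.
SE (methods 1·2): 0.39 vs {0.13, 0.33, 0.12, 0.13, 0.41, 0.53} → fail.
Rum (methods 1·2): 0.54 vs {0.23, 0.38, 0.42, 0.28, 0.53, 0.41} → pass.
2 of 4 fail.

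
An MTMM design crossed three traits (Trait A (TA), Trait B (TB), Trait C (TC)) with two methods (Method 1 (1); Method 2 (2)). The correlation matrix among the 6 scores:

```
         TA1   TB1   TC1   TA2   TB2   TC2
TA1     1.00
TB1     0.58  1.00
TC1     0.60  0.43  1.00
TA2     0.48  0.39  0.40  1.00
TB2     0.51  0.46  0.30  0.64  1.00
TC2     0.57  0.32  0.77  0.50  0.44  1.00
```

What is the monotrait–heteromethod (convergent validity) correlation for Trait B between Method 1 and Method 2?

Same trait (TB), different methods: r(TB1, TB2) = 0.46.

0.46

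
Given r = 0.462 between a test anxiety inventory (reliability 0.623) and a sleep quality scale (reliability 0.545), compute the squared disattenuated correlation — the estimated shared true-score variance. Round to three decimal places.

Disattenuated r = 0.462 / √(0.623 × 0.545) = 0.462 / 0.5827 = 0.7929.
Shared true-score variance = 0.7929² = 0.6287 ≈ 0.629.

0.629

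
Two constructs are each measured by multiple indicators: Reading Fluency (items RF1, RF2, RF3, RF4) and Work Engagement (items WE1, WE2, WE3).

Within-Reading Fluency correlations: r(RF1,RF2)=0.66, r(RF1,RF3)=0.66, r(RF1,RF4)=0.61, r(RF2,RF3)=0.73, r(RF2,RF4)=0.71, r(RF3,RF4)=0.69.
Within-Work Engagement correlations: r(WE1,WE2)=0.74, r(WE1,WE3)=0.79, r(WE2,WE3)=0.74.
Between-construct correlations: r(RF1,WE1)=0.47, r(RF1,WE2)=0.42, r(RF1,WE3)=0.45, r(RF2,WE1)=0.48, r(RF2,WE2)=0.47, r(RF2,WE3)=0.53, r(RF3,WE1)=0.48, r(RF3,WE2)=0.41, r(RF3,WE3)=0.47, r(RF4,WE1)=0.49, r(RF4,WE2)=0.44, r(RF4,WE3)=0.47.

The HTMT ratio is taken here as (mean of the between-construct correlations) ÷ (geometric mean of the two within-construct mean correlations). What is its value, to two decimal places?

0.65

Mean between = 5.58/12 = 0.4650.
Mean within-RF = 4.06/6 = 0.6767; mean within-WE = 2.27/3 = 0.7567.
Geometric mean = √(0.6767 × 0.7567) = 0.7156.
HTMT = 0.4650 / 0.7156 = 0.65.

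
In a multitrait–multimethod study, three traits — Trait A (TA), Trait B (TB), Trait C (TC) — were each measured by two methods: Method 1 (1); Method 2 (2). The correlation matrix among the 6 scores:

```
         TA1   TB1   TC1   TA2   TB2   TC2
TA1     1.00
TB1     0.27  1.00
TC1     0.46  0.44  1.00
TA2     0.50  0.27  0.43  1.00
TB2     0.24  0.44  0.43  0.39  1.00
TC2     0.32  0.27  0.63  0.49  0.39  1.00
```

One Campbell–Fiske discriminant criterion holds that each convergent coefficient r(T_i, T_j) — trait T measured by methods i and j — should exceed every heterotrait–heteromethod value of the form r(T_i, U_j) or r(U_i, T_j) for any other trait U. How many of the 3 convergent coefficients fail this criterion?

Each convergent coefficient versus the relevant comparison correlations:
TA (methods 1·2): 0.50 vs {0.24, 0.27, 0.32, 0.43} → pass.
TB (methods 1·2): 0.44 vs {0.27, 0.24, 0.27, 0.43} → pass.
TC (methods 1·2): 0.63 vs {0.43, 0.32, 0.43, 0.27} → pass.
0 of 3 fail.

0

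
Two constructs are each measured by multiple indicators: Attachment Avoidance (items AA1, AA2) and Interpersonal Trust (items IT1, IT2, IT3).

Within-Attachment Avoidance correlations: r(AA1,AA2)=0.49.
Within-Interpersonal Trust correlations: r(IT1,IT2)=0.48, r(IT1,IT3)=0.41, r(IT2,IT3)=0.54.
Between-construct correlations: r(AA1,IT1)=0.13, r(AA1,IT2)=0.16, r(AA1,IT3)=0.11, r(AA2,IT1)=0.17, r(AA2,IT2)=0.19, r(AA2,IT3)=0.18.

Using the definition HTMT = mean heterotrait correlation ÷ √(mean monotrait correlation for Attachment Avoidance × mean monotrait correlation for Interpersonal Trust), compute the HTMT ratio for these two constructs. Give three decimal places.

0.324

Mean heterotrait r = 0.94/6 = 0.1567.
Mean within-AA = 0.49/1 = 0.4900; mean within-IT = 1.43/3 = 0.4767.
Geometric mean = √(0.4900 × 0.4767) = 0.4833.
HTMT = 0.1567 / 0.4833 = 0.324.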